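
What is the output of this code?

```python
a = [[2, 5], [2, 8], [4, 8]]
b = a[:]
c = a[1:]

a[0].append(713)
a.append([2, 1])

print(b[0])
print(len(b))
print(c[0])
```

Key concept: slice with nested mutation.
Step by step:
`a = [[2, 5], [2, 8], [4, 8]]` → a = [[2, 5], [2, 8], [4, 8]]
`b = a[:]` → b = [[2, 5], [2, 8], [4, 8]]
`c = a[1:]` → c = [[2, 8], [4, 8]]
`a[0].append(713)` → a = [[2, 5, 713], [2, 8], [4, 8]]; b = [[2, 5, 713], [2, 8], [4, 8]]
`a.append([2, 1])` → a = [[2, 5, 713], [2, 8], [4, 8], [2, 1]]
`print(b[0])` → prints [2, 5, 713]
`print(len(b))` → prints 3
`print(c[0])` → prints [2, 8]

Answer:
[2, 5, 713]
3
[2, 8]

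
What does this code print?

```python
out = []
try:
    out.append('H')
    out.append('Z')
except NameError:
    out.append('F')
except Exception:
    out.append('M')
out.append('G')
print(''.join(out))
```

Execution trace: 'H' (try body) → 'Z' (try body, no exception) → 'G' (after the try/except). Output: HZG

Answer: HZG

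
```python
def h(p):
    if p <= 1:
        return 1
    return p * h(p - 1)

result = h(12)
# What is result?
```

h(12) = 12 * 11 * 10 * 9 * 8 * 7 * 6 * 5 * 4 * 3 * 2 * 1 = 479001600

Answer: 479001600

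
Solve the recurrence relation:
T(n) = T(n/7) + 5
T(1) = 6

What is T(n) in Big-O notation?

Each step divides n by 7 and adds 5. After log_7(n) steps we reach T(1)=6. So T(n) = 5·log_7(n) + 6 = O(log n).

Answer: O(log n)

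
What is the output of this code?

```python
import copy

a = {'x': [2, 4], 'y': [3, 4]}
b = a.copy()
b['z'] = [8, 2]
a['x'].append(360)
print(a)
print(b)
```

Key concept: shallow copy of dict with mutable values.
Step by step:
`a = {'x': [2, 4], 'y': [3, 4]}` → a = {'x': [2, 4], 'y': [3, 4]}
`b = a.copy()` → b = {'x': [2, 4], 'y': [3, 4]}
`b['z'] = [8, 2]` → b = {'x': [2, 4], 'y': [3, 4], 'z': [8, 2]}
`a['x'].append(360)` → a = {'x': [2, 4, 360], 'y': [3, 4]}; b = {'x': [2, 4, 360], 'y': [3, 4], 'z': [8, 2]}
`print(a)` → prints {'x': [2, 4, 360], 'y': [3, 4]}
`print(b)` → prints {'x': [2, 4, 360], 'y': [3, 4], 'z': [8, 2]}

Answer:
{'x': [2, 4, 360], 'y': [3, 4]}
{'x': [2, 4, 360], 'y': [3, 4], 'z': [8, 2]}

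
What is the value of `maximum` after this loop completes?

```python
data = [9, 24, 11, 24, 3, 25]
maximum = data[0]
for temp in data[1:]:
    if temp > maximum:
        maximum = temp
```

Maximum of [9, 24, 11, 24, 3, 25]
`maximum` takes the values: 9 → 24 → 25

Answer: 25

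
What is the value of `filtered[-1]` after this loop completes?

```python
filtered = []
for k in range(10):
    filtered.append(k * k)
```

Last element of squares 0 to 9
`filtered` takes the values: [] → [0] → [0, 1] → [0, 1, 4] → [0, 1, 4, 9] → [0, 1, 4, 9, 16] → [0, 1, 4, 9, 16, 25] → [0, 1, 4, 9, 16, 25, 36] → [0, 1, 4, 9, 16, 25, 36, 49] → [0, 1, 4, 9, 16, 25, 36, 49, 64] → [0, 1, 4, 9, 16, 25, 36, 49, 64, 81]
So `filtered[-1]` = 81

Answer: 81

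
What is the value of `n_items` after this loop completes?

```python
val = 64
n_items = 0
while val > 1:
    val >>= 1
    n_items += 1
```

Count right shifts until 1
`n_items` takes the values: 0 → 1 → 2 → 3 → 4 → 5 → 6

Answer: 6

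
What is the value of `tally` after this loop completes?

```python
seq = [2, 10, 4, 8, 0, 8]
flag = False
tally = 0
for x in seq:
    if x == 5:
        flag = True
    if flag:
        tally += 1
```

Count elements after first 5 in [2, 10, 4, 8, 0, 8]
`tally` takes the values: 0

Answer: 0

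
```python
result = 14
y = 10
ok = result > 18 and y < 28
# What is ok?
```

Trace:
`result = 14` → result = 14
`y = 10` → y = 10
`ok = result > 18 and y < 28` → ok = False
So ok = False

Answer: False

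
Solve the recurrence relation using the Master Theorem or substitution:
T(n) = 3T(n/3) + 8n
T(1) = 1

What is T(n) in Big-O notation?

By Master Theorem: a=3, b=3, f(n)=8n. Since log_3(3) = 1 and f(n) = Θ(n^1), Case 2 applies. T(n) = O(n log n).

Answer: O(n log n)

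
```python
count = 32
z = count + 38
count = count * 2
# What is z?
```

Trace:
`count = 32` → count = 32
`z = count + 38` → z = 70
`count = count * 2` → count = 64
So z = 70

Answer: 70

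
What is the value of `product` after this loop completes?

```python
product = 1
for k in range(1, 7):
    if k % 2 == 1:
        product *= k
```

Product of odd numbers 1 to 6
`product` takes the values: 1 → 3 → 15

Answer: 15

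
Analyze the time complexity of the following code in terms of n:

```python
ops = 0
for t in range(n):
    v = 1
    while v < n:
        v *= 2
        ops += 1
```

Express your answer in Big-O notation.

Each loop level contributes: n × log n. Multiplying the contributions gives O(n log n).

Answer: O(n log n)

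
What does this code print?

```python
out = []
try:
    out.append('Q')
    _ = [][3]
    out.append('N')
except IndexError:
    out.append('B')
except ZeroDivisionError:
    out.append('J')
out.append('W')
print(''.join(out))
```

Execution trace: 'Q' (try body) → 'B' (except IndexError) → 'W' (after the try/except). Output: QBW

Answer: QBW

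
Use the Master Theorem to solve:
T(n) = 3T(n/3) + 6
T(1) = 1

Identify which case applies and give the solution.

a=3, b=3, f(n)=6. log_3(3) = 1. Since c=0 < 1, Case 1 applies: T(n) = Θ(n^log_b(a)) = O(n).

Answer: O(n) - Case 1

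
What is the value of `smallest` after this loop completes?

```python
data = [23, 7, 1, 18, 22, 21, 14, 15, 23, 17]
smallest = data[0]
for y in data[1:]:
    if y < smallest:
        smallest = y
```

Minimum of [23, 7, 1, 18, 22, 21, 14, 15, 23, 17]
`smallest` takes the values: 23 → 7 → 1

Answer: 1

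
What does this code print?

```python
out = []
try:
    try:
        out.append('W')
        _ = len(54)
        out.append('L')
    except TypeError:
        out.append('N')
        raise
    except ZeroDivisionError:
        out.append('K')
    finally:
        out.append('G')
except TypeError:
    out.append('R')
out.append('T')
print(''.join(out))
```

Execution trace: 'W' (inner try body) → 'N' (inner except TypeError) → 'G' (inner finally) → 'R' (outer except TypeError) → 'T' (after the try/except). Output: WNGRT

Answer: WNGRT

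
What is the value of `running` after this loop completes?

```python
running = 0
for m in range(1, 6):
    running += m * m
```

Sum of squares 1² to 5² = 55
`running` takes the values: 0 → 1 → 5 → 14 → 30 → 55

Answer: 55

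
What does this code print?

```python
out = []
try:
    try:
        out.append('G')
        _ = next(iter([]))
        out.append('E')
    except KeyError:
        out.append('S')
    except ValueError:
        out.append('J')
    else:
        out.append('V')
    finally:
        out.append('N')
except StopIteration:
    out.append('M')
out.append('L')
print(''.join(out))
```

Execution trace: 'G' (try body) → 'N' (finally) → 'M' (outer except StopIteration) → 'L' (after the try/except). Output: GNML

Answer: GNML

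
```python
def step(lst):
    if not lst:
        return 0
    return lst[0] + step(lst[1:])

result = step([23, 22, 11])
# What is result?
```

23 + 22 + 11 + 0 = 56

Answer: 56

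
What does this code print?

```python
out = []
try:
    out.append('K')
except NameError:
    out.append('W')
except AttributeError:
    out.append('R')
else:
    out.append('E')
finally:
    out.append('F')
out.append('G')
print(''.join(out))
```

Execution trace: 'K' (try body, no exception) → 'E' (else) → 'F' (finally) → 'G' (after the try/except). Output: KEFG

Answer: KEFG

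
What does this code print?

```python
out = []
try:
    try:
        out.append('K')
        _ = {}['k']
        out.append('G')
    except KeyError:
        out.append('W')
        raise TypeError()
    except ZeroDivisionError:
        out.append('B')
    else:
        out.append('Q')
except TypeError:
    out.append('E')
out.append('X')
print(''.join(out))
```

Execution trace: 'K' (inner try body) → 'W' (inner except KeyError) → 'E' (outer except TypeError) → 'X' (after the try/except). Output: KWEX

Answer: KWEX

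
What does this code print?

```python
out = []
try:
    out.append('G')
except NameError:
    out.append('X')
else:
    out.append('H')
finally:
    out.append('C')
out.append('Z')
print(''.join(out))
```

Execution trace: 'G' (try body, no exception) → 'H' (else) → 'C' (finally) → 'Z' (after the try/except). Output: GHCZ

Answer: GHCZ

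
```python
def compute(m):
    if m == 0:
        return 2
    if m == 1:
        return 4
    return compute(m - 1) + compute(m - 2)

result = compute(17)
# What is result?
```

Build up from base cases: compute(0)=2, compute(1)=4, compute(2)=6, compute(3)=10, compute(4)=16, compute(5)=26, compute(6)=42, ..., compute(17)=8362

Answer: 8362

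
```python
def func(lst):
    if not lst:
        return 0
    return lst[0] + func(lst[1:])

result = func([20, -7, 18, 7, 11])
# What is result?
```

20 + (-7) + 18 + 7 + 11 + 0 = 49

Answer: 49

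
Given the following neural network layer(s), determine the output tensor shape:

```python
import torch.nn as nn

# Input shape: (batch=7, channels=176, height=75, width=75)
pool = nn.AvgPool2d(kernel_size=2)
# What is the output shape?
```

Input: (7, 176, 75, 75) -> Output: (7, 176, 37, 37)

Answer: (7, 176, 37, 37)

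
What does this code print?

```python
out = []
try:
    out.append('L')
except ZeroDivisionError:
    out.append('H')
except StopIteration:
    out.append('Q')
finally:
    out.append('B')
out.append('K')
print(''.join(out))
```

Execution trace: 'L' (try body, no exception) → 'B' (finally) → 'K' (after the try/except). Output: LBK

Answer: LBK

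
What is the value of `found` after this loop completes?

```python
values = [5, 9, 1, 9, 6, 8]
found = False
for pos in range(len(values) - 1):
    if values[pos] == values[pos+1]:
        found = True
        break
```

Check consecutive duplicates in [5, 9, 1, 9, 6, 8]
`found` takes the values: False

Answer: False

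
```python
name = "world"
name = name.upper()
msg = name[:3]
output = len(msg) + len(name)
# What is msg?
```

Trace:
`name = "world"` → name = 'world'
`name = name.upper()` → name = 'WORLD'
`msg = name[:3]` → msg = 'WOR'
`output = len(msg) + len(name)` → output = 8
So msg = 'WOR'

Answer: 'WOR'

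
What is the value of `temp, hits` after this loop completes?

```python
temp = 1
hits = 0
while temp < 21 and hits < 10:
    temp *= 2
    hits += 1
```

Double until >= 21 or 10 iterations
`temp, hits` takes the values: (1, 0) → (2, 0) → (2, 1) → (4, 1) → (4, 2) → (8, 2) → (8, 3) → (16, 3) → (16, 4) → (32, 4) → (32, 5)

Answer: 32, 5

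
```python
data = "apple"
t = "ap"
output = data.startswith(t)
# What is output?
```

Trace:
`data = "apple"` → data = 'apple'
`t = "ap"` → t = 'ap'
`output = data.startswith(t)` → output = True
So output = True

Answer: True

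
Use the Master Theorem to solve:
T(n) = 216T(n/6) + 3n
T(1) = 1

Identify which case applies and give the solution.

a=216, b=6, f(n)=3n. log_6(216) = 3. Since c=1 < 3, Case 1 applies: T(n) = Θ(n^log_b(a)) = O(n^3).

Answer: O(n^3) - Case 1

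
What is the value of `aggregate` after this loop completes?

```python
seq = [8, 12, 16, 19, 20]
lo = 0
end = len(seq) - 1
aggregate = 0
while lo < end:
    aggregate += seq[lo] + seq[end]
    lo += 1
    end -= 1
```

Sum of pairs from ends
`aggregate` takes the values: 0 → 28 → 59

Answer: 59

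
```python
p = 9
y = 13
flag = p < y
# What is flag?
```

Trace:
`p = 9` → p = 9
`y = 13` → y = 13
`flag = p < y` → flag = True
So flag = True

Answer: True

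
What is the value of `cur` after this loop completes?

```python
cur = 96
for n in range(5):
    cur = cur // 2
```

Halve 5 times: 96 // 2^5 = 3
`cur` takes the values: 96 → 48 → 24 → 12 → 6 → 3

Answer: 3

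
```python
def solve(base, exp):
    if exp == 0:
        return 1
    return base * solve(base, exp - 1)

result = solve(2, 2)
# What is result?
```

solve(2, 2) = 2 * 2 = 4

Answer: 4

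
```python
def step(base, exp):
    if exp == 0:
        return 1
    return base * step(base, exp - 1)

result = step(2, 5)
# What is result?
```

step(2, 5) = 2 * 2 * 2 * 2 * 2 = 32

Answer: 32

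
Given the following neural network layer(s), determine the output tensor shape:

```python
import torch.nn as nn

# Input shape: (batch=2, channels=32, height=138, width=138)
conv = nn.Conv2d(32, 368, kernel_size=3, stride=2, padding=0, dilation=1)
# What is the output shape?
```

Input: (2, 32, 138, 138) -> Output: (2, 368, 68, 68)

Answer: (2, 368, 68, 68)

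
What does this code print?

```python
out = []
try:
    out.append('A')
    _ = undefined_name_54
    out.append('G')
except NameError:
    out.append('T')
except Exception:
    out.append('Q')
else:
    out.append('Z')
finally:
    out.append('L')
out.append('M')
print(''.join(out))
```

Execution trace: 'A' (try body) → 'T' (except NameError) → 'L' (finally) → 'M' (after the try/except). Output: ATLM

Answer: ATLM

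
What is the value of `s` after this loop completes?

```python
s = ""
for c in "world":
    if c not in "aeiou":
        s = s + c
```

Remove vowels from 'world'
`s` takes the values: "" → "w" → "wr" → "wrl" → "wrld"

Answer: "wrld"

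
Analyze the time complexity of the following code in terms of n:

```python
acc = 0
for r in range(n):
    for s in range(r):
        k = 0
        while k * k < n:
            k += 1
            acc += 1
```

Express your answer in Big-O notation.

Each loop level contributes: n × n × √n. Multiplying the contributions gives O(n^2√n).

Answer: O(n^2√n)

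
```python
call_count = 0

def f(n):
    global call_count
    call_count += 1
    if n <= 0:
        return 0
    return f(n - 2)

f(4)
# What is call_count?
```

Linear recursion stepping by 2: 3 calls from n=4 down to ≤0.

Answer: 3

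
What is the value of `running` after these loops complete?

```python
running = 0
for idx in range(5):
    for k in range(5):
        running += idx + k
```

Sum of all idx+k for idx,k in 5x5
`running` takes the values: 0 → 1 → 3 → 6 → 10 → 11 → 13 → 16 → 20 → 25 → 27 → 30 → 34 → 39 → 45 → 48 → 52 → 57 → 63 → 70 → 74 → 79 → 85 → 92 → 100

Answer: 100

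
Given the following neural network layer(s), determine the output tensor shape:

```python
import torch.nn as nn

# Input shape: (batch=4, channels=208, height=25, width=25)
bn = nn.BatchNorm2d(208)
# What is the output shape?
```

Input: (4, 208, 25, 25) -> Output: (4, 208, 25, 25)

Answer: (4, 208, 25, 25)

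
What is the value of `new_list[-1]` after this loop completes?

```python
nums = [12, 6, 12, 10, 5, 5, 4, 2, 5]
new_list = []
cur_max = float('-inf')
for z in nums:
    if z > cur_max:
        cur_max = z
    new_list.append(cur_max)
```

Running max ends at 12
`new_list` takes the values: [] → [12] → [12, 12] → [12, 12, 12] → [12, 12, 12, 12] → [12, 12, 12, 12, 12] → [12, 12, 12, 12, 12, 12] → [12, 12, 12, 12, 12, 12, 12] → [12, 12, 12, 12, 12, 12, 12, 12] → [12, 12, 12, 12, 12, 12, 12, 12, 12]
So `new_list[-1]` = 12

Answer: 12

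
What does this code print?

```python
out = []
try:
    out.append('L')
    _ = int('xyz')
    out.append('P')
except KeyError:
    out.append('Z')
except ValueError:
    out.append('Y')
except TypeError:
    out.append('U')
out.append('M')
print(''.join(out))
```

Execution trace: 'L' (try body) → 'Y' (except ValueError) → 'M' (after the try/except). Output: LYM

Answer: LYM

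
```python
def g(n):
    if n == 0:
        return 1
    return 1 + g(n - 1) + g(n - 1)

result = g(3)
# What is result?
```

g(n) = 1 + 2·g(n-1), g(0)=1. Closed form: (1+1)·2^3 - 1 = 15.

Answer: 15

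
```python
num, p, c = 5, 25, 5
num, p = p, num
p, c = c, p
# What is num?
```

Trace:
`num, p, c = 5, 25, 5` → num = 5; p = 25; c = 5
`num, p = p, num` → num = 25; p = 5
`p, c = c, p` → p = 5; c = 5
So num = 25

Answer: 25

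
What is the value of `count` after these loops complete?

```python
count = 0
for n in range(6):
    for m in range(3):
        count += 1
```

6 * 3 = 18
`count` takes the values: 0 → 1 → 2 → 3 → 4 → 5 → 6 → 7 → 8 → 9 → 10 → 11 → 12 → 13 → 14 → 15 → 16 → 17 → 18

Answer: 18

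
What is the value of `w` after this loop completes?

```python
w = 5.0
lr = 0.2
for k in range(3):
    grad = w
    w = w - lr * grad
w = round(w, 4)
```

Gradient descent: w = 5.0 * (1 - 0.2)^3
`w` takes the values: 5.0 → 4.0 → 3.2 → 2.56

Answer: 2.56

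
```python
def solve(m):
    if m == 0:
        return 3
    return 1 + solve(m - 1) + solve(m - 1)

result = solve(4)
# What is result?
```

solve(m) = 1 + 2·solve(m-1), solve(0)=3. Closed form: (3+1)·2^4 - 1 = 63.

Answer: 63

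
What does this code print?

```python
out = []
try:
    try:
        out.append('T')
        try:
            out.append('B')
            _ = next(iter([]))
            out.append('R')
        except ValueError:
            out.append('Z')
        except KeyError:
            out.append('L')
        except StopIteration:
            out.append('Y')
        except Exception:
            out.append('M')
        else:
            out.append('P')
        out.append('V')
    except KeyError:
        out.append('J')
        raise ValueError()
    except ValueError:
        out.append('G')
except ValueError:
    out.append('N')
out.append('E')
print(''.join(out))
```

Execution trace: 'T' (try body) → 'B' (inner try body) → 'Y' (inner except StopIteration) → 'V' (try body, no exception) → 'E' (after the try/except). Output: TBYVE

Answer: TBYVE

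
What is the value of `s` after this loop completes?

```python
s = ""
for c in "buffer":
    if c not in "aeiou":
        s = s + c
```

Remove vowels from 'buffer'
`s` takes the values: "" → "b" → "bf" → "bff" → "bffr"

Answer: "bffr"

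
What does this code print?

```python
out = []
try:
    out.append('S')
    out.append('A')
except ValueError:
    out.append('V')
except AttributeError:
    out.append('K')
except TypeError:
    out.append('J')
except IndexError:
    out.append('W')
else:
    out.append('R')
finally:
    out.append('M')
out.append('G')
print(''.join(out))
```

Execution trace: 'S' (try body) → 'A' (try body, no exception) → 'R' (else) → 'M' (finally) → 'G' (after the try/except). Output: SARMG

Answer: SARMG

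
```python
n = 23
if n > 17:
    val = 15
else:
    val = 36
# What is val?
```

Trace:
`n = 23` → n = 23
`if n > 17: ...` → n > 17 is True → val = 15
So val = 15

Answer: 15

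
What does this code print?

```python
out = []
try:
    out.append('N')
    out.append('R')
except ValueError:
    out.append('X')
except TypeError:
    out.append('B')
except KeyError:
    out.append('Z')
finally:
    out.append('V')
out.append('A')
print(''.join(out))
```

Execution trace: 'N' (try body) → 'R' (try body, no exception) → 'V' (finally) → 'A' (after the try/except). Output: NRVA

Answer: NRVA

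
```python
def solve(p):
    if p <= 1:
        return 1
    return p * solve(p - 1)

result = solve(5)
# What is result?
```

solve(5) = 5 * 4 * 3 * 2 * 1 = 120

Answer: 120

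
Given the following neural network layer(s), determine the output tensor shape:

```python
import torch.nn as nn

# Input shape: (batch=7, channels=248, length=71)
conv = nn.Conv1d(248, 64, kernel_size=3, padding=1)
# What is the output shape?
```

Input: (7, 248, 71) -> Output: (7, 64, 71)

Answer: (7, 64, 71)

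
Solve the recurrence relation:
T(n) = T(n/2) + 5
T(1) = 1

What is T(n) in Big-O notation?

Each step divides n by 2 and adds 5. After log_2(n) steps we reach T(1)=1. So T(n) = 5·log_2(n) + 1 = O(log n).

Answer: O(log n)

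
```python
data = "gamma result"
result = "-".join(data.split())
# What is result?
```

Trace:
`data = "gamma result"` → data = 'gamma result'
`result = "-".join(data.split())` → result = 'gamma-result'
So result = 'gamma-result'

Answer: 'gamma-result'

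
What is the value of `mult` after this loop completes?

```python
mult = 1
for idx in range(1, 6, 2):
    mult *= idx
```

Product of 1, 3, 5, ... up to 5
`mult` takes the values: 1 → 3 → 15

Answer: 15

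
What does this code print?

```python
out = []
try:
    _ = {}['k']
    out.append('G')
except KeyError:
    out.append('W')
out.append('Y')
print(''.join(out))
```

Execution trace: 'W' (except KeyError) → 'Y' (after the try/except). Output: WY

Answer: WY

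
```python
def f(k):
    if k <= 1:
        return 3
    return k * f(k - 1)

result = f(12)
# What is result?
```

f(12) = 12 * 11 * 10 * 9 * 8 * 7 * 6 * 5 * 4 * 3 * 2 * 3 = 1437004800

Answer: 1437004800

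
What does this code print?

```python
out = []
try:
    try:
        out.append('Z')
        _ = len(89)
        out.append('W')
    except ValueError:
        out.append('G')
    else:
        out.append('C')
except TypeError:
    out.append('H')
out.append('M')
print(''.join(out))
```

Execution trace: 'Z' (inner try body) → 'H' (outer except TypeError) → 'M' (after the try/except). Output: ZHM

Answer: ZHM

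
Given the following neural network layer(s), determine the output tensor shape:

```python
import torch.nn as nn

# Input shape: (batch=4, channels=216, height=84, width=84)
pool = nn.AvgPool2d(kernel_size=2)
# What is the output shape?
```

Input: (4, 216, 84, 84) -> Output: (4, 216, 42, 42)

Answer: (4, 216, 42, 42)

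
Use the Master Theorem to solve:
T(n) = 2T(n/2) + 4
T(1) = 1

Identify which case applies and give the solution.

a=2, b=2, f(n)=4. log_2(2) = 1. Since c=0 < 1, Case 1 applies: T(n) = Θ(n^log_b(a)) = O(n).

Answer: O(n) - Case 1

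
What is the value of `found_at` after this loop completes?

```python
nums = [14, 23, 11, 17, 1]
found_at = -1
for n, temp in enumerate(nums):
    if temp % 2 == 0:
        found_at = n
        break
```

First even number index in [14, 23, 11, 17, 1]
`found_at` takes the values: -1 → 0

Answer: 0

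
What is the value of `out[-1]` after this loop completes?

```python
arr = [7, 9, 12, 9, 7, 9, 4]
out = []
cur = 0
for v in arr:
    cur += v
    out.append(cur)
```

Cumulative sum ends at 57
`out` takes the values: [] → [7] → [7, 16] → [7, 16, 28] → [7, 16, 28, 37] → [7, 16, 28, 37, 44] → [7, 16, 28, 37, 44, 53] → [7, 16, 28, 37, 44, 53, 57]
So `out[-1]` = 57

Answer: 57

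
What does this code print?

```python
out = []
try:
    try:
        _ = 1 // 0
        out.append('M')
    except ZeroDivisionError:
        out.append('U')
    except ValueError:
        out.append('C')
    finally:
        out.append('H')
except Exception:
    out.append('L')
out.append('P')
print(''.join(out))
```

Execution trace: 'U' (inner except ZeroDivisionError) → 'H' (inner finally) → 'P' (after the try/except). Output: UHP

Answer: UHP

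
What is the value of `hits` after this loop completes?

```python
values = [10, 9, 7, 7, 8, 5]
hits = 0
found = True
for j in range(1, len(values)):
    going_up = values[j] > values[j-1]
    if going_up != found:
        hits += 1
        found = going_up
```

Count direction changes in [10, 9, 7, 7, 8, 5]
`hits` takes the values: 0 → 1 → 2 → 3

Answer: 3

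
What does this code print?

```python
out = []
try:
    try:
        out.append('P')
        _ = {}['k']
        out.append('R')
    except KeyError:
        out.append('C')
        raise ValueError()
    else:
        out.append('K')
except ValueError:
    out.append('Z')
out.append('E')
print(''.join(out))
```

Execution trace: 'P' (inner try body) → 'C' (inner except KeyError) → 'Z' (outer except ValueError) → 'E' (after the try/except). Output: PCZE

Answer: PCZE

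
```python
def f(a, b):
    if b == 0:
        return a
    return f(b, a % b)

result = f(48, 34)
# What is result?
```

f(48, 34) -> f(34, 14) -> f(14, 6) -> f(6, 2) -> f(2, 0) -> 2

Answer: 2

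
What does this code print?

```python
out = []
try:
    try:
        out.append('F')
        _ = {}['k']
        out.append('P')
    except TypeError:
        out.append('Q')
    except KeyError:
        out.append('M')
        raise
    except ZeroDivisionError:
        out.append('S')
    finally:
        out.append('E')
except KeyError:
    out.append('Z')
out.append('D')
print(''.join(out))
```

Execution trace: 'F' (try body) → 'M' (except KeyError) → 'E' (finally) → 'Z' (outer except KeyError) → 'D' (after the try/except). Output: FMEZD

Answer: FMEZD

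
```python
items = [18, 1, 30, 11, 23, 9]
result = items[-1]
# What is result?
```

Trace:
`items = [18, 1, 30, 11, 23, 9]` → items = [18, 1, 30, 11, 23, 9]
`result = items[-1]` → result = 9
So result = 9

Answer: 9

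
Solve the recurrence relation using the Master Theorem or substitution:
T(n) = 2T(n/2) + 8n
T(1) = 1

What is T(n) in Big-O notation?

By Master Theorem: a=2, b=2, f(n)=8n. Since log_2(2) = 1 and f(n) = Θ(n^1), Case 2 applies. T(n) = O(n log n).

Answer: O(n log n)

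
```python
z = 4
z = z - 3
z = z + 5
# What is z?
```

Trace:
`z = 4` → z = 4
`z = z - 3` → z = 1
`z = z + 5` → z = 6
So z = 6

Answer: 6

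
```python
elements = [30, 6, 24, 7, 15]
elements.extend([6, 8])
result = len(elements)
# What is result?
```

Trace:
`elements = [30, 6, 24, 7, 15]` → elements = [30, 6, 24, 7, 15]
`elements.extend([6, 8])` → elements = [30, 6, 24, 7, 15, 6, 8]
`result = len(elements)` → result = 7
So result = 7

Answer: 7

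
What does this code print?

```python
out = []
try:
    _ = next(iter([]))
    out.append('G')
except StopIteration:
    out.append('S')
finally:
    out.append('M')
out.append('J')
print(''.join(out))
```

Execution trace: 'S' (except StopIteration) → 'M' (finally) → 'J' (after the try/except). Output: SMJ

Answer: SMJ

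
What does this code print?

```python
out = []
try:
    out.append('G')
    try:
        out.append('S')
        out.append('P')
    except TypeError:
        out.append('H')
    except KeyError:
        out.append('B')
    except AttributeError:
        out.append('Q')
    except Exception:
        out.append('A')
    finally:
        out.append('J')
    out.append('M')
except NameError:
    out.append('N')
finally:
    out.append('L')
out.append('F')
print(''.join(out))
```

Execution trace: 'G' (try body) → 'S' (inner try body) → 'P' (inner try body, no exception) → 'J' (inner finally) → 'M' (try body, no exception) → 'L' (finally) → 'F' (after the try/except). Output: GSPJMLF

Answer: GSPJMLF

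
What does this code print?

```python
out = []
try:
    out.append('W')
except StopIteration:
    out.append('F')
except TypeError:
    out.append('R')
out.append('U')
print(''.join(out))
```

Execution trace: 'W' (try body, no exception) → 'U' (after the try/except). Output: WU

Answer: WU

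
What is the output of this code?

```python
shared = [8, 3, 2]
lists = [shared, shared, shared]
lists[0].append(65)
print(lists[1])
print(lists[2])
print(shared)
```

Key concept: list of same reference.
Step by step:
`shared = [8, 3, 2]` → shared = [8, 3, 2]
`lists = [shared, shared, shared]` → lists = [[8, 3, 2], [8, 3, 2], [8, 3, 2]]
`lists[0].append(65)` → shared = [8, 3, 2, 65]; lists = [[8, 3, 2, 65], [8, 3, 2, 65], [8, 3, 2, 65]]
`print(lists[1])` → prints [8, 3, 2, 65]
`print(lists[2])` → prints [8, 3, 2, 65]
`print(shared)` → prints [8, 3, 2, 65]

Answer:
[8, 3, 2, 65]
[8, 3, 2, 65]
[8, 3, 2, 65]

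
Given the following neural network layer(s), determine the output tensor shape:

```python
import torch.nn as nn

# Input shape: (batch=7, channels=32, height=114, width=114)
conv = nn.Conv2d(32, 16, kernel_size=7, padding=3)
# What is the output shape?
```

Input: (7, 32, 114, 114) -> Output: (7, 16, 114, 114)

Answer: (7, 16, 114, 114)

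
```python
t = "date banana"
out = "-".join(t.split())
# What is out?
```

Trace:
`t = "date banana"` → t = 'date banana'
`out = "-".join(t.split())` → out = 'date-banana'
So out = 'date-banana'

Answer: 'date-banana'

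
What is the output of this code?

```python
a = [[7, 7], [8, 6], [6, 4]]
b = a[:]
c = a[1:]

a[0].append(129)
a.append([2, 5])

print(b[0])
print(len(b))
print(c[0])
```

Key concept: slice with nested mutation.
Step by step:
`a = [[7, 7], [8, 6], [6, 4]]` → a = [[7, 7], [8, 6], [6, 4]]
`b = a[:]` → b = [[7, 7], [8, 6], [6, 4]]
`c = a[1:]` → c = [[8, 6], [6, 4]]
`a[0].append(129)` → a = [[7, 7, 129], [8, 6], [6, 4]]; b = [[7, 7, 129], [8, 6], [6, 4]]
`a.append([2, 5])` → a = [[7, 7, 129], [8, 6], [6, 4], [2, 5]]
`print(b[0])` → prints [7, 7, 129]
`print(len(b))` → prints 3
`print(c[0])` → prints [8, 6]

Answer:
[7, 7, 129]
3
[8, 6]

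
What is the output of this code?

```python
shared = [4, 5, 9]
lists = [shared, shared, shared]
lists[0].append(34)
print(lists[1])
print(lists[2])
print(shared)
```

Key concept: list of same reference.
Step by step:
`shared = [4, 5, 9]` → shared = [4, 5, 9]
`lists = [shared, shared, shared]` → lists = [[4, 5, 9], [4, 5, 9], [4, 5, 9]]
`lists[0].append(34)` → shared = [4, 5, 9, 34]; lists = [[4, 5, 9, 34], [4, 5, 9, 34], [4, 5, 9, 34]]
`print(lists[1])` → prints [4, 5, 9, 34]
`print(lists[2])` → prints [4, 5, 9, 34]
`print(shared)` → prints [4, 5, 9, 34]

Answer:
[4, 5, 9, 34]
[4, 5, 9, 34]
[4, 5, 9, 34]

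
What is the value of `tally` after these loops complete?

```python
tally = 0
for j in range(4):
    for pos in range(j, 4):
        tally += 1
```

Upper triangle: 4 + 3 + ... + 1
`tally` takes the values: 0 → 1 → 2 → 3 → 4 → 5 → 6 → 7 → 8 → 9 → 10

Answer: 10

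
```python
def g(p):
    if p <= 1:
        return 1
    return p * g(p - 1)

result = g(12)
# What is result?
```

g(12) = 12 * 11 * 10 * 9 * 8 * 7 * 6 * 5 * 4 * 3 * 2 * 1 = 479001600

Answer: 479001600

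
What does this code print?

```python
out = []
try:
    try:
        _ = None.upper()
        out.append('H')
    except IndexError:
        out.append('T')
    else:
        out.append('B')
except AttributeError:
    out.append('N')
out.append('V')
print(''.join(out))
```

Execution trace: 'N' (outer except AttributeError) → 'V' (after the try/except). Output: NV

Answer: NV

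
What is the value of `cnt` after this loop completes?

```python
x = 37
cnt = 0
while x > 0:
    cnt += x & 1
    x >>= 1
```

Count set bits in 37 (binary: 0b100101)
`cnt` takes the values: 0 → 1 → 2 → 3

Answer: 3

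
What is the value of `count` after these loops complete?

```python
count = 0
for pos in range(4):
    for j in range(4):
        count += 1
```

4 * 4 = 16
`count` takes the values: 0 → 1 → 2 → 3 → 4 → 5 → 6 → 7 → 8 → 9 → 10 → 11 → 12 → 13 → 14 → 15 → 16

Answer: 16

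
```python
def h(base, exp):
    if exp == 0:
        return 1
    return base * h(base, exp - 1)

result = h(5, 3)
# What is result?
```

h(5, 3) = 5 * 5 * 5 = 125

Answer: 125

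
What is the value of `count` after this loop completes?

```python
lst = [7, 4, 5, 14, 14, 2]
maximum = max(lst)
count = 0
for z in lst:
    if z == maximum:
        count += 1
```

Count of max value 14 in [7, 4, 5, 14, 14, 2]
`count` takes the values: 0 → 1 → 2

Answer: 2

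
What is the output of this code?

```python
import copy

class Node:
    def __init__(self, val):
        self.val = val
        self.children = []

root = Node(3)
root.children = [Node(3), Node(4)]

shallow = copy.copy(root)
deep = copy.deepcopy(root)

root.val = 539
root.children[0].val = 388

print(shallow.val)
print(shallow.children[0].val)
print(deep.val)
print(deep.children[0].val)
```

Key concept: deep copy with custom objects.
Step by step:
`root = Node(3)` → root = Node(val=3, children=[])
`root.children = [Node(3), Node(4)]` → root = Node(val=3, children=[Node(val=3, children=[]), Node(val=4, children=[])])
`shallow = copy.copy(root)` → shallow = Node(val=3, children=[Node(val=3, children=[]), Node(val=4, children=[])])
`deep = copy.deepcopy(root)` → deep = Node(val=3, children=[Node(val=3, children=[]), Node(val=4, children=[])])
`root.val = 539` → root = Node(val=539, children=[Node(val=3, children=[]), Node(val=4, children=[])])
`root.children[0].val = 388` → root = Node(val=539, children=[Node(val=388, children=[]), Node(val=4, children=[])]); shallow = Node(val=3, children=[Node(val=388, children=[]), Node(val=4, children=[])])
`print(shallow.val)` → prints 3
`print(shallow.children[0].val)` → prints 388
`print(deep.val)` → prints 3
`print(deep.children[0].val)` → prints 3

Answer:
3
388
3
3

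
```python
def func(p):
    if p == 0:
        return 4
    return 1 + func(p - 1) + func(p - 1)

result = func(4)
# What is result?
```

func(p) = 1 + 2·func(p-1), func(0)=4. Closed form: (4+1)·2^4 - 1 = 79.

Answer: 79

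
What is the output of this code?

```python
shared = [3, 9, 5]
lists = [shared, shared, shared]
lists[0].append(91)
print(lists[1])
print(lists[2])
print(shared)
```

Key concept: list of same reference.
Step by step:
`shared = [3, 9, 5]` → shared = [3, 9, 5]
`lists = [shared, shared, shared]` → lists = [[3, 9, 5], [3, 9, 5], [3, 9, 5]]
`lists[0].append(91)` → shared = [3, 9, 5, 91]; lists = [[3, 9, 5, 91], [3, 9, 5, 91], [3, 9, 5, 91]]
`print(lists[1])` → prints [3, 9, 5, 91]
`print(lists[2])` → prints [3, 9, 5, 91]
`print(shared)` → prints [3, 9, 5, 91]

Answer:
[3, 9, 5, 91]
[3, 9, 5, 91]
[3, 9, 5, 91]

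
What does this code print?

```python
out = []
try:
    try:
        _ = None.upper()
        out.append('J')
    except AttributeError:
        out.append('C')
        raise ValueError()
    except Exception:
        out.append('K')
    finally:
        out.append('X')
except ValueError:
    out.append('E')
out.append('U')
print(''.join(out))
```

Execution trace: 'C' (inner except AttributeError) → 'X' (inner finally) → 'E' (outer except ValueError) → 'U' (after the try/except). Output: CXEU

Answer: CXEU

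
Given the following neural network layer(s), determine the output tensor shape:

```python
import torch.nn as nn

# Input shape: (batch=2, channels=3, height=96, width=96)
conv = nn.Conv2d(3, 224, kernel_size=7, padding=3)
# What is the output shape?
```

Input: (2, 3, 96, 96) -> Output: (2, 224, 96, 96)

Answer: (2, 224, 96, 96)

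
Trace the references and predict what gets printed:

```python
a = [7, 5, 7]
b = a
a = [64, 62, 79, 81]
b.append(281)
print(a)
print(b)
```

Key concept: rebinding vs mutation: a is rebound to a new list, b still points at the original.
Step by step:
`a = [7, 5, 7]` → a = [7, 5, 7]
`b = a` → b = [7, 5, 7] (same object as a)
`a = [64, 62, 79, 81]` → a = [64, 62, 79, 81]
`b.append(281)` → b = [7, 5, 7, 281]
`print(a)` → prints [64, 62, 79, 81]
`print(b)` → prints [7, 5, 7, 281]

Answer:
[64, 62, 79, 81]
[7, 5, 7, 281]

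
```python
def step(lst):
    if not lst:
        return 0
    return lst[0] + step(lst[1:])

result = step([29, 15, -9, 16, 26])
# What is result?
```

29 + 15 + (-9) + 16 + 26 + 0 = 77

Answer: 77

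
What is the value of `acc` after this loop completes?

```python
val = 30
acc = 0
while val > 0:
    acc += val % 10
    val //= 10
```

Sum digits of 30
`acc` takes the values: 0 → 3

Answer: 3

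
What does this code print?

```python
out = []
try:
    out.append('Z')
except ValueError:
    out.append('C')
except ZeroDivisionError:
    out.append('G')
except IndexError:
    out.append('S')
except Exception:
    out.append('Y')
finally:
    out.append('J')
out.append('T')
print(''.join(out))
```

Execution trace: 'Z' (try body, no exception) → 'J' (finally) → 'T' (after the try/except). Output: ZJT

Answer: ZJT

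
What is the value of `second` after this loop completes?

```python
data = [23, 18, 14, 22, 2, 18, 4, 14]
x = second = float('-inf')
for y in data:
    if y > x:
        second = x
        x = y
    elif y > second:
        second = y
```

Second largest (with repeats) in [23, 18, 14, 22, 2, 18, 4, 14]
`second` takes the values: -inf → 18 → 22

Answer: 22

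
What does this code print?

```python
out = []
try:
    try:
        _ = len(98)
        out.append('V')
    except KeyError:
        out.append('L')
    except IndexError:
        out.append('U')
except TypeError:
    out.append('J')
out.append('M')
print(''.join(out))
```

Execution trace: 'J' (outer except TypeError) → 'M' (after the try/except). Output: JM

Answer: JM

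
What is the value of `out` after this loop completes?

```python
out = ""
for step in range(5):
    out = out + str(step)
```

Concatenate digits 0 to 4
`out` takes the values: "" → "0" → "01" → "012" → "0123" → "01234"

Answer: "01234"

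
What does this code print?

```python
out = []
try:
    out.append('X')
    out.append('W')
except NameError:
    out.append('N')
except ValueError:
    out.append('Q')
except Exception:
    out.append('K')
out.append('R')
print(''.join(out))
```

Execution trace: 'X' (try body) → 'W' (try body, no exception) → 'R' (after the try/except). Output: XWR

Answer: XWR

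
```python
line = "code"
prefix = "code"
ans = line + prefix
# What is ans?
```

Trace:
`line = "code"` → line = 'code'
`prefix = "code"` → prefix = 'code'
`ans = line + prefix` → ans = 'codecode'
So ans = 'codecode'

Answer: 'codecode'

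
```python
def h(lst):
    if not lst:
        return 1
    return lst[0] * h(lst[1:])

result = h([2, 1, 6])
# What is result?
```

Product over [2, 1, 6] = 2 * 1 * 6 = 12

Answer: 12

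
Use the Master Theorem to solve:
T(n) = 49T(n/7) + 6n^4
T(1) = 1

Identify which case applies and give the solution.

a=49, b=7, f(n)=6n^4. log_7(49) = 2. Since c=4 > 2 and the regularity condition holds (49(n/7)^4 = (49/7^4)n^4 with 49/7^4 < 1), Case 3 applies: T(n) = Θ(f(n)) = O(n^4).

Answer: O(n^4) - Case 3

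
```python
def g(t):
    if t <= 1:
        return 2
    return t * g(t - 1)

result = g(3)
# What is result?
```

g(3) = 3 * 2 * 2 = 12

Answer: 12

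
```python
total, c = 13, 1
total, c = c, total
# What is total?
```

Trace:
`total, c = 13, 1` → total = 13; c = 1
`total, c = c, total` → total = 1; c = 13
So total = 1

Answer: 1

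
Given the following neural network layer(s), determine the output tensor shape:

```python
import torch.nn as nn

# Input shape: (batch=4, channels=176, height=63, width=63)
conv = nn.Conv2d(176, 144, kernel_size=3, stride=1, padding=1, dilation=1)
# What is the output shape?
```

Input: (4, 176, 63, 63) -> Output: (4, 144, 63, 63)

Answer: (4, 144, 63, 63)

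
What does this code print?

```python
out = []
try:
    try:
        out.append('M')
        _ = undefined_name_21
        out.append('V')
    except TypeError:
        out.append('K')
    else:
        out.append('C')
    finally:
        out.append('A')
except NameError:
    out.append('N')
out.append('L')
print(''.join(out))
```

Execution trace: 'M' (inner try body) → 'A' (inner finally) → 'N' (outer except NameError) → 'L' (after the try/except). Output: MANL

Answer: MANL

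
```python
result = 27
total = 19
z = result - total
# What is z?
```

Trace:
`result = 27` → result = 27
`total = 19` → total = 19
`z = result - total` → z = 8
So z = 8

Answer: 8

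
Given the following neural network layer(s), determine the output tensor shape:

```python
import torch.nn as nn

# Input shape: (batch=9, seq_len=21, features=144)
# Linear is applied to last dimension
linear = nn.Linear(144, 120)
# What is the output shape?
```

Input: (9, 21, 144) -> Output: (9, 21, 120)

Answer: (9, 21, 120)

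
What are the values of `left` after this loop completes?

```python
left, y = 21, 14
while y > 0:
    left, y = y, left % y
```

GCD of 21 and 14
`left` takes the values: 21 → 14 → 7

Answer: 7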